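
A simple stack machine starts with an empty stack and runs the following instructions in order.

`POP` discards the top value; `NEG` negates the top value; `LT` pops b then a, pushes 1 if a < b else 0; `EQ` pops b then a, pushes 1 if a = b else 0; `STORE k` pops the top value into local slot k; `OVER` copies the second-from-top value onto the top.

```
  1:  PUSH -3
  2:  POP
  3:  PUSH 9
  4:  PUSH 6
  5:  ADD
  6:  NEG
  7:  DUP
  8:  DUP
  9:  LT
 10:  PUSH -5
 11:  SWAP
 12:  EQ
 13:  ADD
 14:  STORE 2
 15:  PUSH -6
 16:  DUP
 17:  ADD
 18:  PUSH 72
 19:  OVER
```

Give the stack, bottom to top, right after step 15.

PUSH -3 -> -3
POP     -> (empty)
PUSH 9  -> 9
PUSH 6  -> 9 6
ADD     -> 15
NEG     -> -15
DUP     -> -15 -15
DUP     -> -15 -15 -15
LT      -> -15 0
PUSH -5 -> -15 0 -5
SWAP    -> -15 -5 0
EQ      -> -15 0
ADD     -> -15
STORE 2 -> (empty)
PUSH -6 -> -6

[-6]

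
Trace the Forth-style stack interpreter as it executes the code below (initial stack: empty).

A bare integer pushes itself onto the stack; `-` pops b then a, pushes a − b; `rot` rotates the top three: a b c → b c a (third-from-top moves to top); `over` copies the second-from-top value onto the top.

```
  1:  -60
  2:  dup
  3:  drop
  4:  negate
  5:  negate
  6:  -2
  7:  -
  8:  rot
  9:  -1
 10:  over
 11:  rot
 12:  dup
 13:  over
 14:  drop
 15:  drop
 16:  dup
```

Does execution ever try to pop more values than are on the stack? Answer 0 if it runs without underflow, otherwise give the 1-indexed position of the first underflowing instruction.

8

-60    → [-60]
dup    → [-60, -60]
drop   → [-60]
negate → [60]
negate → [-60]
-2     → [-60, -2]
-      → [-58]
rot  — needs 3 operands, stack has 1 → underflow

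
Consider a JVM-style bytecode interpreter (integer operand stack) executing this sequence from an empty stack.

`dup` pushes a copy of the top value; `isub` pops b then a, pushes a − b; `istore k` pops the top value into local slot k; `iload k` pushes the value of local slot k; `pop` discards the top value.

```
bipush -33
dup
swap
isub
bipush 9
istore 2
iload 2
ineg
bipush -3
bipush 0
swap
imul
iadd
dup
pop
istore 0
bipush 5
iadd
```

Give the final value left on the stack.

5

bipush -33 -> -33
dup        -> -33 -33
swap       -> -33 -33
isub       -> 0
bipush 9   -> 0 9
istore 2   -> 0
iload 2    -> 0 9
ineg       -> 0 -9
bipush -3  -> 0 -9 -3
bipush 0   -> 0 -9 -3 0
swap       -> 0 -9 0 -3
imul       -> 0 -9 0
iadd       -> 0 -9
dup        -> 0 -9 -9
pop        -> 0 -9
istore 0   -> 0
bipush 5   -> 0 5
iadd       -> 5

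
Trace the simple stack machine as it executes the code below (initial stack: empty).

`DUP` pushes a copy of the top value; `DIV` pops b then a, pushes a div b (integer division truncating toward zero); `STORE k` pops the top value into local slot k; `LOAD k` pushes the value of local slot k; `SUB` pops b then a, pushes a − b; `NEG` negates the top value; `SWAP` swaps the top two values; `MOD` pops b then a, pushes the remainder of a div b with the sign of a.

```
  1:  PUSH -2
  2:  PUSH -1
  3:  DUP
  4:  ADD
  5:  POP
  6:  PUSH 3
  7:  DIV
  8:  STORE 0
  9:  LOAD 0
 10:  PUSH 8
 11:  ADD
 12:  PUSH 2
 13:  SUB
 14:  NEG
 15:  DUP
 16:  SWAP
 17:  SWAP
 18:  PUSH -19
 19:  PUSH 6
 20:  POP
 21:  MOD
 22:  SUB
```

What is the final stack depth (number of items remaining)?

PUSH -2   [-2]
PUSH -1   [-2, -1]
DUP       [-2, -1, -1]
ADD       [-2, -2]
POP       [-2]
PUSH 3    [-2, 3]
DIV       [0]
STORE 0   []
LOAD 0    [0]
PUSH 8    [0, 8]
ADD       [8]
PUSH 2    [8, 2]
SUB       [6]
NEG       [-6]
DUP       [-6, -6]
SWAP      [-6, -6]
SWAP      [-6, -6]
PUSH -19  [-6, -6, -19]
PUSH 6    [-6, -6, -19, 6]
POP       [-6, -6, -19]
MOD       [-6, -6]
SUB       [0]

1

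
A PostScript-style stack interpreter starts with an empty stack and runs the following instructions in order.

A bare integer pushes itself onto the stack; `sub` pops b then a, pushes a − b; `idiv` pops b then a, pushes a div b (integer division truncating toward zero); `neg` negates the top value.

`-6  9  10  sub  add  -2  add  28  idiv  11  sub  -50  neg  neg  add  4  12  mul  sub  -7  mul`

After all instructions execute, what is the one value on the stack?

763

-6   -> -6
9    -> -6 9
10   -> -6 9 10
sub  -> -6 -1
add  -> -7
-2   -> -7 -2
add  -> -9
28   -> -9 28
idiv -> 0
11   -> 0 11
sub  -> -11
-50  -> -11 -50
neg  -> -11 50
neg  -> -11 -50
add  -> -61
4    -> -61 4
12   -> -61 4 12
mul  -> -61 48
sub  -> -109
-7   -> -109 -7
mul  -> 763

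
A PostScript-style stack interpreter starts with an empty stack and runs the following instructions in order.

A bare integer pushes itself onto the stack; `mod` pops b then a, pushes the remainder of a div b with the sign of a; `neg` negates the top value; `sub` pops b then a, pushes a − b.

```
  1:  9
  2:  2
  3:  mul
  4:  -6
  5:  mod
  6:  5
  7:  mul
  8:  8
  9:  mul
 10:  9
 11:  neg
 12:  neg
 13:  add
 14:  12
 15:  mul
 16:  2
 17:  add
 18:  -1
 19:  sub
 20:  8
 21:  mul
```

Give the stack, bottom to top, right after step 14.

[9, 12]

9   : 9
2   : 9 2
mul : 18
-6  : 18 -6
mod : 0
5   : 0 5
mul : 0
8   : 0 8
mul : 0
9   : 0 9
neg : 0 -9
neg : 0 9
add : 9
12  : 9 12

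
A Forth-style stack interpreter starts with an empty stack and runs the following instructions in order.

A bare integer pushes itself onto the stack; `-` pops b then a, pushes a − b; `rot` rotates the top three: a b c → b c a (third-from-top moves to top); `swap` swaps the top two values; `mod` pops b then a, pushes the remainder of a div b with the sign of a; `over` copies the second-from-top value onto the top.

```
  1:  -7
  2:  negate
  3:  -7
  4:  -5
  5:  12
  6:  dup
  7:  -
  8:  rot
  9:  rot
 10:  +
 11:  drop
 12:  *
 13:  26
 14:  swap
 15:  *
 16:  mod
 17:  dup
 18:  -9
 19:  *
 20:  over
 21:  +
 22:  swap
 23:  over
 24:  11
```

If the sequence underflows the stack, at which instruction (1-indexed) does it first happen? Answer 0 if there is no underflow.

-7      -7
negate  7
-7      7 -7
-5      7 -7 -5
12      7 -7 -5 12
dup     7 -7 -5 12 12
-       7 -7 -5 0
rot     7 -5 0 -7
rot     7 0 -7 -5
+       7 0 -12
drop    7 0
*       0
26      0 26
swap    26 0
*       0
mod  — needs 2 operands, stack has 1 → underflow

16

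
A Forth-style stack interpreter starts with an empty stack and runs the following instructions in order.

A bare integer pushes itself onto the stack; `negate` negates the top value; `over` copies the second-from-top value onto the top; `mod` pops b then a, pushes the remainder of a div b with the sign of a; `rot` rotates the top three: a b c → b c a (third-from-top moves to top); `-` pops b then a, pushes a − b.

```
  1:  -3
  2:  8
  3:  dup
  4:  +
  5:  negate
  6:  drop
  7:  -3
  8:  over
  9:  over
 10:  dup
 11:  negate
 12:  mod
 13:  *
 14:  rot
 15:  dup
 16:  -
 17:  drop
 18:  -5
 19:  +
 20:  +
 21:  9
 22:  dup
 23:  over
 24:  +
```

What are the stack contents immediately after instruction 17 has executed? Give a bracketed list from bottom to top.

-3     -> -3
8      -> -3 8
dup    -> -3 8 8
+      -> -3 16
negate -> -3 -16
drop   -> -3
-3     -> -3 -3
over   -> -3 -3 -3
over   -> -3 -3 -3 -3
dup    -> -3 -3 -3 -3 -3
negate -> -3 -3 -3 -3 3
mod    -> -3 -3 -3 0
*      -> -3 -3 0
rot    -> -3 0 -3
dup    -> -3 0 -3 -3
-      -> -3 0 0
drop   -> -3 0

[-3, 0]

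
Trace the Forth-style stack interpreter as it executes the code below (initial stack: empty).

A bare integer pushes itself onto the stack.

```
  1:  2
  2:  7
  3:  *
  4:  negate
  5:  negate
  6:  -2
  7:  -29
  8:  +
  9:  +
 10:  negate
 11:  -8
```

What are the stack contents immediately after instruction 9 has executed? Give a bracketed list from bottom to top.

[-17]

2       [2]
7       [2, 7]
*       [14]
negate  [-14]
negate  [14]
-2      [14, -2]
-29     [14, -2, -29]
+       [14, -31]
+       [-17]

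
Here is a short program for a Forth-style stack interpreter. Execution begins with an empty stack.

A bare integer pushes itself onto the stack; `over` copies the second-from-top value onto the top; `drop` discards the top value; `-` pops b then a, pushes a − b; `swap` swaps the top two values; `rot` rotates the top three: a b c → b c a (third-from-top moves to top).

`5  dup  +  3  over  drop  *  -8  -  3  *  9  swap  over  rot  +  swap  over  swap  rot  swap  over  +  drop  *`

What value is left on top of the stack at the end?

324

5    : [5]
dup  : [5, 5]
+    : [10]
3    : [10, 3]
over : [10, 3, 10]
drop : [10, 3]
*    : [30]
-8   : [30, -8]
-    : [38]
3    : [38, 3]
*    : [114]
9    : [114, 9]
swap : [9, 114]
over : [9, 114, 9]
rot  : [114, 9, 9]
+    : [114, 18]
swap : [18, 114]
over : [18, 114, 18]
swap : [18, 18, 114]
rot  : [18, 114, 18]
swap : [18, 18, 114]
over : [18, 18, 114, 18]
+    : [18, 18, 132]
drop : [18, 18]
*    : [324]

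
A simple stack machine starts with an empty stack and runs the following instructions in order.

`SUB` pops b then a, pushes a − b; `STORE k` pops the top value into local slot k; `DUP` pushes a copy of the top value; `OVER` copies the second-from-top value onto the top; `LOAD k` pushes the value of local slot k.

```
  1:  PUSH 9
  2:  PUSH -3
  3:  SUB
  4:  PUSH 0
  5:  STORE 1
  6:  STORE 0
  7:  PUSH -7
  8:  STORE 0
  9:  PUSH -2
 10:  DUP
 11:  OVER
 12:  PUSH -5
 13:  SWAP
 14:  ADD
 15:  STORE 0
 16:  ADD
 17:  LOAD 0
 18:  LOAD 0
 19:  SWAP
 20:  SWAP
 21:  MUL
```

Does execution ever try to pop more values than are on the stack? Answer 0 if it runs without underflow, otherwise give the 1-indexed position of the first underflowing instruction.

0

PUSH 9   9
PUSH -3  9 -3
SUB      12
PUSH 0   12 0
STORE 1  12
STORE 0  (empty)
PUSH -7  -7
STORE 0  (empty)
PUSH -2  -2
DUP      -2 -2
OVER     -2 -2 -2
PUSH -5  -2 -2 -2 -5
SWAP     -2 -2 -5 -2
ADD      -2 -2 -7
STORE 0  -2 -2
ADD      -4
LOAD 0   -4 -7
LOAD 0   -4 -7 -7
SWAP     -4 -7 -7
SWAP     -4 -7 -7
MUL      -4 49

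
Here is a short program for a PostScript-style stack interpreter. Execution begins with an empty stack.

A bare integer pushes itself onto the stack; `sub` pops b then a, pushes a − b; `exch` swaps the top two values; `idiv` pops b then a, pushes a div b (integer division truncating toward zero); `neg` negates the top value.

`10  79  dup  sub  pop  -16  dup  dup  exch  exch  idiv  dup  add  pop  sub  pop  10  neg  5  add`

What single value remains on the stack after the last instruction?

-5

10    10
79    10 79
dup   10 79 79
sub   10 0
pop   10
-16   10 -16
dup   10 -16 -16
dup   10 -16 -16 -16
exch  10 -16 -16 -16
exch  10 -16 -16 -16
idiv  10 -16 1
dup   10 -16 1 1
add   10 -16 2
pop   10 -16
sub   26
pop   (empty)
10    10
neg   -10
5     -10 5
add   -5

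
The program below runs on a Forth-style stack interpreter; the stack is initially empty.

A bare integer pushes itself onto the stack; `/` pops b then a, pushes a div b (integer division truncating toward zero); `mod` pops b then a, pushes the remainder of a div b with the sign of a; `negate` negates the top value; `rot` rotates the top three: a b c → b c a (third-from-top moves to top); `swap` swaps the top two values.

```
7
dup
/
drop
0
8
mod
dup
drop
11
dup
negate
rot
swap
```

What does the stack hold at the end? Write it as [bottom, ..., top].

7       7
dup     7 7
/       1
drop    (empty)
0       0
8       0 8
mod     0
dup     0 0
drop    0
11      0 11
dup     0 11 11
negate  0 11 -11
rot     11 -11 0
swap    11 0 -11

[11, 0, -11]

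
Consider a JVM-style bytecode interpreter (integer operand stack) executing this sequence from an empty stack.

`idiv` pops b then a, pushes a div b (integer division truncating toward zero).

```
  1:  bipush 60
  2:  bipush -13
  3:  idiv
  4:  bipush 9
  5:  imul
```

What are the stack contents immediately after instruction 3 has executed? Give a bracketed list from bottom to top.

bipush 60  -> [60]
bipush -13 -> [60, -13]
idiv       -> [-4]

[-4]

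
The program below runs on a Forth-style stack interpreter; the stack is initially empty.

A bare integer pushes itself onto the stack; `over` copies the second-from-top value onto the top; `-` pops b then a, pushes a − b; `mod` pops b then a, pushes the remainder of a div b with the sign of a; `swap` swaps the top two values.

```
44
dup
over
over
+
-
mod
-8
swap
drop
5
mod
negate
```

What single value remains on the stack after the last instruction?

3

44      [44]
dup     [44, 44]
over    [44, 44, 44]
over    [44, 44, 44, 44]
+       [44, 44, 88]
-       [44, -44]
mod     [0]
-8      [0, -8]
swap    [-8, 0]
drop    [-8]
5       [-8, 5]
mod     [-3]
negate  [3]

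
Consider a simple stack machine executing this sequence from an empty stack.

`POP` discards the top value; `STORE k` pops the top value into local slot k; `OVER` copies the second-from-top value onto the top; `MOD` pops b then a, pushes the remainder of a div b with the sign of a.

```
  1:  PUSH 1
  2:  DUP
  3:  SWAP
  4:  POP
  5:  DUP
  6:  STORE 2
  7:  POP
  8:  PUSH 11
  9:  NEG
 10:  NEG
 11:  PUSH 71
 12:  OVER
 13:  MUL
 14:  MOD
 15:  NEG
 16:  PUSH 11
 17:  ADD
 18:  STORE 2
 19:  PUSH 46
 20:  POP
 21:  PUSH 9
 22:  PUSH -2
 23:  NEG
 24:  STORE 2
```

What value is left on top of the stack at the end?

PUSH 1   [1]
DUP      [1, 1]
SWAP     [1, 1]
POP      [1]
DUP      [1, 1]
STORE 2  [1]
POP      []
PUSH 11  [11]
NEG      [-11]
NEG      [11]
PUSH 71  [11, 71]
OVER     [11, 71, 11]
MUL      [11, 781]
MOD      [11]
NEG      [-11]
PUSH 11  [-11, 11]
ADD      [0]
STORE 2  []
PUSH 46  [46]
POP      []
PUSH 9   [9]
PUSH -2  [9, -2]
NEG      [9, 2]
STORE 2  [9]

9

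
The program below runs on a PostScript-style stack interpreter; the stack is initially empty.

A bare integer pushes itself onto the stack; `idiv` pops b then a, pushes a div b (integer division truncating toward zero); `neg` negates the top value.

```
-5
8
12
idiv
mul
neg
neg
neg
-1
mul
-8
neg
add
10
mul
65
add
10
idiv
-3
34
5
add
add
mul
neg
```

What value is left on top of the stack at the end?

-504

-5   → -5
8    → -5 8
12   → -5 8 12
idiv → -5 0
mul  → 0
neg  → 0
neg  → 0
neg  → 0
-1   → 0 -1
mul  → 0
-8   → 0 -8
neg  → 0 8
add  → 8
10   → 8 10
mul  → 80
65   → 80 65
add  → 145
10   → 145 10
idiv → 14
-3   → 14 -3
34   → 14 -3 34
5    → 14 -3 34 5
add  → 14 -3 39
add  → 14 36
mul  → 504
neg  → -504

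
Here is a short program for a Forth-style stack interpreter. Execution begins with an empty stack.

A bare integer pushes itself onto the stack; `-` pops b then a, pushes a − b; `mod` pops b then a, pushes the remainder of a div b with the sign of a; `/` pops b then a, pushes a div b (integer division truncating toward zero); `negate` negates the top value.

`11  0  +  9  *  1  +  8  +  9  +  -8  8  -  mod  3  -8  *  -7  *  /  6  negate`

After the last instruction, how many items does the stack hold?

2

11     -> 11
0      -> 11 0
+      -> 11
9      -> 11 9
*      -> 99
1      -> 99 1
+      -> 100
8      -> 100 8
+      -> 108
9      -> 108 9
+      -> 117
-8     -> 117 -8
8      -> 117 -8 8
-      -> 117 -16
mod    -> 5
3      -> 5 3
-8     -> 5 3 -8
*      -> 5 -24
-7     -> 5 -24 -7
*      -> 5 168
/      -> 0
6      -> 0 6
negate -> 0 -6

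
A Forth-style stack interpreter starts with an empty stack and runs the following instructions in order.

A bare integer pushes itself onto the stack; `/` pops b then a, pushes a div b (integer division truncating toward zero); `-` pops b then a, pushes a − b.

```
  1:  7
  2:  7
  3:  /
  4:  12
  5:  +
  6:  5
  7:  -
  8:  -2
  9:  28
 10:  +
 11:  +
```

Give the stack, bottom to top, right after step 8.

7   [7]
7   [7, 7]
/   [1]
12  [1, 12]
+   [13]
5   [13, 5]
-   [8]
-2  [8, -2]

[8, -2]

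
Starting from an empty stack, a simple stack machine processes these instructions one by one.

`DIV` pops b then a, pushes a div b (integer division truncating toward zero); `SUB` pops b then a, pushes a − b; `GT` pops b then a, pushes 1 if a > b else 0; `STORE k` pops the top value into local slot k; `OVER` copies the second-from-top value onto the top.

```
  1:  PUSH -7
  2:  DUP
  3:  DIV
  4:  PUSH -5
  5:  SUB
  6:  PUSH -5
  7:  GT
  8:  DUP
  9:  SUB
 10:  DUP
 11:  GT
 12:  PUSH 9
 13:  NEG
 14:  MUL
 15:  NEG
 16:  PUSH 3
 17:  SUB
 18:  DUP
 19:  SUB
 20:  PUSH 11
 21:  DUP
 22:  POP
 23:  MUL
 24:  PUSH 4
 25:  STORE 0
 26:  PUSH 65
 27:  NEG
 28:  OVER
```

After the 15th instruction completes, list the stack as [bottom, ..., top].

PUSH -7 -> [-7]
DUP     -> [-7, -7]
DIV     -> [1]
PUSH -5 -> [1, -5]
SUB     -> [6]
PUSH -5 -> [6, -5]
GT      -> [1]
DUP     -> [1, 1]
SUB     -> [0]
DUP     -> [0, 0]
GT      -> [0]
PUSH 9  -> [0, 9]
NEG     -> [0, -9]
MUL     -> [0]
NEG     -> [0]

[0]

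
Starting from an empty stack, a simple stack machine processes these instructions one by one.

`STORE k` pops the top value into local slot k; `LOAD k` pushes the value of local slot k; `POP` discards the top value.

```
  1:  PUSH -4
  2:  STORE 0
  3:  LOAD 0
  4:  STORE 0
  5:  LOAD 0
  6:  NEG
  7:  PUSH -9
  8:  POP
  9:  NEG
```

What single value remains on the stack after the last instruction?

PUSH -4 → -4
STORE 0 → (empty)
LOAD 0  → -4
STORE 0 → (empty)
LOAD 0  → -4
NEG     → 4
PUSH -9 → 4 -9
POP     → 4
NEG     → -4

-4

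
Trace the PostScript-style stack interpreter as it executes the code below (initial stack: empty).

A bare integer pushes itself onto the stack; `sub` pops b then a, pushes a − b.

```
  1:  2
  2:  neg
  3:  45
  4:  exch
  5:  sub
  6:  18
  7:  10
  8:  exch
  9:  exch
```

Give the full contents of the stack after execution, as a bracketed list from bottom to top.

[47, 18, 10]

2    : 2
neg  : -2
45   : -2 45
exch : 45 -2
sub  : 47
18   : 47 18
10   : 47 18 10
exch : 47 10 18
exch : 47 18 10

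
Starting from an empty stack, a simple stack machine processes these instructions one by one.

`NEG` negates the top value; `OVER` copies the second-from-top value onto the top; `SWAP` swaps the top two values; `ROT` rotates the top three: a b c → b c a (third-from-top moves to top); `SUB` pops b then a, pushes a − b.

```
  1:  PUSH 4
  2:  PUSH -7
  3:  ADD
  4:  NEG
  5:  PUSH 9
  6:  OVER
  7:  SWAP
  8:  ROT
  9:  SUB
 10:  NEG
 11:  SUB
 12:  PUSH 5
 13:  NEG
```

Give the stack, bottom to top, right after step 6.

[3, 9, 3]

PUSH 4  -> 4
PUSH -7 -> 4 -7
ADD     -> -3
NEG     -> 3
PUSH 9  -> 3 9
OVER    -> 3 9 3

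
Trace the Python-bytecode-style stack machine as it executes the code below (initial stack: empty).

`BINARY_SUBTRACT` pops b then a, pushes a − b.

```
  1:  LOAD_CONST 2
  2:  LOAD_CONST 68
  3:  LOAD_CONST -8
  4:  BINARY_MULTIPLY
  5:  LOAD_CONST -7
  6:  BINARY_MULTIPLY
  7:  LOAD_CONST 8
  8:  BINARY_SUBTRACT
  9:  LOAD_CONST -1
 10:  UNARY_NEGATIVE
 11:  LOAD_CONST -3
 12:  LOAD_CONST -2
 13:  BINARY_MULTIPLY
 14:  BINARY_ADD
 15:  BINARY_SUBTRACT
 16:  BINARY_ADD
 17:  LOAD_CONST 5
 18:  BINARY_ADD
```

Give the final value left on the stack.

LOAD_CONST 2    -> 2
LOAD_CONST 68   -> 2 68
LOAD_CONST -8   -> 2 68 -8
BINARY_MULTIPLY -> 2 -544
LOAD_CONST -7   -> 2 -544 -7
BINARY_MULTIPLY -> 2 3808
LOAD_CONST 8    -> 2 3808 8
BINARY_SUBTRACT -> 2 3800
LOAD_CONST -1   -> 2 3800 -1
UNARY_NEGATIVE  -> 2 3800 1
LOAD_CONST -3   -> 2 3800 1 -3
LOAD_CONST -2   -> 2 3800 1 -3 -2
BINARY_MULTIPLY -> 2 3800 1 6
BINARY_ADD      -> 2 3800 7
BINARY_SUBTRACT -> 2 3793
BINARY_ADD      -> 3795
LOAD_CONST 5    -> 3795 5
BINARY_ADD      -> 3800

3800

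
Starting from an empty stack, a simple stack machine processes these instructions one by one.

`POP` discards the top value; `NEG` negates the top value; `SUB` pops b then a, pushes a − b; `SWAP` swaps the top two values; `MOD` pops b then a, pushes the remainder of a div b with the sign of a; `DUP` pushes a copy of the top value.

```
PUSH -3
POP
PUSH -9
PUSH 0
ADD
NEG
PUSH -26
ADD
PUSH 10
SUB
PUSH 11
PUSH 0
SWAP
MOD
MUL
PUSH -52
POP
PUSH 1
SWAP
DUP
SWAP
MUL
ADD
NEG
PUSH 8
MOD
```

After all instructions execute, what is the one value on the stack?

PUSH -3  : [-3]
POP      : []
PUSH -9  : [-9]
PUSH 0   : [-9, 0]
ADD      : [-9]
NEG      : [9]
PUSH -26 : [9, -26]
ADD      : [-17]
PUSH 10  : [-17, 10]
SUB      : [-27]
PUSH 11  : [-27, 11]
PUSH 0   : [-27, 11, 0]
SWAP     : [-27, 0, 11]
MOD      : [-27, 0]
MUL      : [0]
PUSH -52 : [0, -52]
POP      : [0]
PUSH 1   : [0, 1]
SWAP     : [1, 0]
DUP      : [1, 0, 0]
SWAP     : [1, 0, 0]
MUL      : [1, 0]
ADD      : [1]
NEG      : [-1]
PUSH 8   : [-1, 8]
MOD      : [-1]

-1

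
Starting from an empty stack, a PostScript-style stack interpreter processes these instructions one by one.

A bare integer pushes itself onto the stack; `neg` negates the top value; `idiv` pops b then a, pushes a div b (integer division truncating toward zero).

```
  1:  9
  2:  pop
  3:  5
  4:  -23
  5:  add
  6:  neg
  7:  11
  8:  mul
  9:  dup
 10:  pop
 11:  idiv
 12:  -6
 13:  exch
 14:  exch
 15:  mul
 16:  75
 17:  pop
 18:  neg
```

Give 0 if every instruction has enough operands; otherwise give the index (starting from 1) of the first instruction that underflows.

11

9   -> 9
pop -> (empty)
5   -> 5
-23 -> 5 -23
add -> -18
neg -> 18
11  -> 18 11
mul -> 198
dup -> 198 198
pop -> 198
idiv  — needs 2 operands, stack has 1 → underflow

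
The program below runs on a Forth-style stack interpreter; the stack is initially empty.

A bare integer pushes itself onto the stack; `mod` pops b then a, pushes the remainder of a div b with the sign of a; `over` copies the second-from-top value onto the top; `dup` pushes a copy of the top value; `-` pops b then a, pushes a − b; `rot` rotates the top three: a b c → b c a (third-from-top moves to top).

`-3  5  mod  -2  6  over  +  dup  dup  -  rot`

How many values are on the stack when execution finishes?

4

-3   -> [-3]
5    -> [-3, 5]
mod  -> [-3]
-2   -> [-3, -2]
6    -> [-3, -2, 6]
over -> [-3, -2, 6, -2]
+    -> [-3, -2, 4]
dup  -> [-3, -2, 4, 4]
dup  -> [-3, -2, 4, 4, 4]
-    -> [-3, -2, 4, 0]
rot  -> [-3, 4, 0, -2]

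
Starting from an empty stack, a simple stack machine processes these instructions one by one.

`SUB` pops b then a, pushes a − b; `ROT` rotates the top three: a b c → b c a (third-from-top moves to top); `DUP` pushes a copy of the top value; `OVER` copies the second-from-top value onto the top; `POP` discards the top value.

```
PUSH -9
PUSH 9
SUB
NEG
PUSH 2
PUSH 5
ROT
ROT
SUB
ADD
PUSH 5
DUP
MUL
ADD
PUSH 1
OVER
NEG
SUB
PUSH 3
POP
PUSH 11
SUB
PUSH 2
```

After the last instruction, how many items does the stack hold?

PUSH -9 : -9
PUSH 9  : -9 9
SUB     : -18
NEG     : 18
PUSH 2  : 18 2
PUSH 5  : 18 2 5
ROT     : 2 5 18
ROT     : 5 18 2
SUB     : 5 16
ADD     : 21
PUSH 5  : 21 5
DUP     : 21 5 5
MUL     : 21 25
ADD     : 46
PUSH 1  : 46 1
OVER    : 46 1 46
NEG     : 46 1 -46
SUB     : 46 47
PUSH 3  : 46 47 3
POP     : 46 47
PUSH 11 : 46 47 11
SUB     : 46 36
PUSH 2  : 46 36 2

3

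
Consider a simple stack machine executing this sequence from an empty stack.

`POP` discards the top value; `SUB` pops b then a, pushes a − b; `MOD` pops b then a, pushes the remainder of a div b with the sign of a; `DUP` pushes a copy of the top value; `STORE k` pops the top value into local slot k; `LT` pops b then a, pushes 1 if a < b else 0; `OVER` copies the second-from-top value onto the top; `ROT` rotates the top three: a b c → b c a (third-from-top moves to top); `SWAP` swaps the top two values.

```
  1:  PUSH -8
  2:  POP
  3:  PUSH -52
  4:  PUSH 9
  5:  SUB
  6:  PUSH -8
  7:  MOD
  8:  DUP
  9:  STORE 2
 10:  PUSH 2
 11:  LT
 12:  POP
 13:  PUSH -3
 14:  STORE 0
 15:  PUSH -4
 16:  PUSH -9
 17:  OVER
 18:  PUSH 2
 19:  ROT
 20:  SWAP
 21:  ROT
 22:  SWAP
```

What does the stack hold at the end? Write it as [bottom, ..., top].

[-4, -9, -4, 2]

PUSH -8  -> -8
POP      -> (empty)
PUSH -52 -> -52
PUSH 9   -> -52 9
SUB      -> -61
PUSH -8  -> -61 -8
MOD      -> -5
DUP      -> -5 -5
STORE 2  -> -5
PUSH 2   -> -5 2
LT       -> 1
POP      -> (empty)
PUSH -3  -> -3
STORE 0  -> (empty)
PUSH -4  -> -4
PUSH -9  -> -4 -9
OVER     -> -4 -9 -4
PUSH 2   -> -4 -9 -4 2
ROT      -> -4 -4 2 -9
SWAP     -> -4 -4 -9 2
ROT      -> -4 -9 2 -4
SWAP     -> -4 -9 -4 2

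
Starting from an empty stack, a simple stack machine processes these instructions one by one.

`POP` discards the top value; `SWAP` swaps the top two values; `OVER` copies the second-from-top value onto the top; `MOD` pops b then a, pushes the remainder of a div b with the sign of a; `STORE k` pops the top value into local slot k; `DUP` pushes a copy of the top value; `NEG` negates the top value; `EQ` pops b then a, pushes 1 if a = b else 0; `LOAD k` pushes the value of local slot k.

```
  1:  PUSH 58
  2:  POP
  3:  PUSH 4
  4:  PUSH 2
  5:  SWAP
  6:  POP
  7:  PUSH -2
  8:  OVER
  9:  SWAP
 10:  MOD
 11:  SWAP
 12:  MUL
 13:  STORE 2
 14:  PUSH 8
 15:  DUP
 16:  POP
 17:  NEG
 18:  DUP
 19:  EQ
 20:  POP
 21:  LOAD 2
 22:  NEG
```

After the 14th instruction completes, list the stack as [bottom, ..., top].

[8]

PUSH 58 -> [58]
POP     -> []
PUSH 4  -> [4]
PUSH 2  -> [4, 2]
SWAP    -> [2, 4]
POP     -> [2]
PUSH -2 -> [2, -2]
OVER    -> [2, -2, 2]
SWAP    -> [2, 2, -2]
MOD     -> [2, 0]
SWAP    -> [0, 2]
MUL     -> [0]
STORE 2 -> []
PUSH 8  -> [8]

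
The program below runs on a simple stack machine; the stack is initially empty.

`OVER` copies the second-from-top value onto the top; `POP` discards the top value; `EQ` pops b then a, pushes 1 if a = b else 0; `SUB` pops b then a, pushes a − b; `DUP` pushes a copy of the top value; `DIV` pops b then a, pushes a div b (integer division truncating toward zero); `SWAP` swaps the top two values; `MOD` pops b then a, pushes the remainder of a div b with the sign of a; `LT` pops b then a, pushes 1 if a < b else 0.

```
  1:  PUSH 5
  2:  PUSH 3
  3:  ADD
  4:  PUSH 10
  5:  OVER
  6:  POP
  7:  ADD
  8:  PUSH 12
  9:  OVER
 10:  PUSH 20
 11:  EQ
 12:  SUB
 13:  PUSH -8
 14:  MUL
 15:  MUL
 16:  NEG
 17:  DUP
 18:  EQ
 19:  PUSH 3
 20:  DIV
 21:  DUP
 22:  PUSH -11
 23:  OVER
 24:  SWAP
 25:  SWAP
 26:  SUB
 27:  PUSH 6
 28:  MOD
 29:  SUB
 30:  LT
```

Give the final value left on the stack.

1

PUSH 5    [5]
PUSH 3    [5, 3]
ADD       [8]
PUSH 10   [8, 10]
OVER      [8, 10, 8]
POP       [8, 10]
ADD       [18]
PUSH 12   [18, 12]
OVER      [18, 12, 18]
PUSH 20   [18, 12, 18, 20]
EQ        [18, 12, 0]
SUB       [18, 12]
PUSH -8   [18, 12, -8]
MUL       [18, -96]
MUL       [-1728]
NEG       [1728]
DUP       [1728, 1728]
EQ        [1]
PUSH 3    [1, 3]
DIV       [0]
DUP       [0, 0]
PUSH -11  [0, 0, -11]
OVER      [0, 0, -11, 0]
SWAP      [0, 0, 0, -11]
SWAP      [0, 0, -11, 0]
SUB       [0, 0, -11]
PUSH 6    [0, 0, -11, 6]
MOD       [0, 0, -5]
SUB       [0, 5]
LT        [1]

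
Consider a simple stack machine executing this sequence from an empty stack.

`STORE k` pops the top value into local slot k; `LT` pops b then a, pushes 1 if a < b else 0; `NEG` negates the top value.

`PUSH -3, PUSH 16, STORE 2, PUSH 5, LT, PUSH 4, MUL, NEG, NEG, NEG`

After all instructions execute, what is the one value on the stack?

PUSH -3 → -3
PUSH 16 → -3 16
STORE 2 → -3
PUSH 5  → -3 5
LT      → 1
PUSH 4  → 1 4
MUL     → 4
NEG     → -4
NEG     → 4
NEG     → -4

-4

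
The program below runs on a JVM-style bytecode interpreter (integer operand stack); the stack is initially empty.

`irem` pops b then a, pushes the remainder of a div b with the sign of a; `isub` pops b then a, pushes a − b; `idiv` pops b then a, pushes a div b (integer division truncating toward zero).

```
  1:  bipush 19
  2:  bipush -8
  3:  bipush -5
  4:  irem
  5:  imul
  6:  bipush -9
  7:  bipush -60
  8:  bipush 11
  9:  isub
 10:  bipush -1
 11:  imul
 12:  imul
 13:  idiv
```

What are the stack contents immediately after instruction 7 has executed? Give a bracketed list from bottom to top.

[-57, -9, -60]

bipush 19   19
bipush -8   19 -8
bipush -5   19 -8 -5
irem        19 -3
imul        -57
bipush -9   -57 -9
bipush -60  -57 -9 -60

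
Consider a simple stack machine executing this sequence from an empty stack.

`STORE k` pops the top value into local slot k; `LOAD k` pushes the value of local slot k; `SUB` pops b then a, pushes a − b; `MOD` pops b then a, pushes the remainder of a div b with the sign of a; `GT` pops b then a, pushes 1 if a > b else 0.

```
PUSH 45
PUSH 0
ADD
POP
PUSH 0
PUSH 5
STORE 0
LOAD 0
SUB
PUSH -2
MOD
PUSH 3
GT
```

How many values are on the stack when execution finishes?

PUSH 45 : [45]
PUSH 0  : [45, 0]
ADD     : [45]
POP     : []
PUSH 0  : [0]
PUSH 5  : [0, 5]
STORE 0 : [0]
LOAD 0  : [0, 5]
SUB     : [-5]
PUSH -2 : [-5, -2]
MOD     : [-1]
PUSH 3  : [-1, 3]
GT      : [0]

1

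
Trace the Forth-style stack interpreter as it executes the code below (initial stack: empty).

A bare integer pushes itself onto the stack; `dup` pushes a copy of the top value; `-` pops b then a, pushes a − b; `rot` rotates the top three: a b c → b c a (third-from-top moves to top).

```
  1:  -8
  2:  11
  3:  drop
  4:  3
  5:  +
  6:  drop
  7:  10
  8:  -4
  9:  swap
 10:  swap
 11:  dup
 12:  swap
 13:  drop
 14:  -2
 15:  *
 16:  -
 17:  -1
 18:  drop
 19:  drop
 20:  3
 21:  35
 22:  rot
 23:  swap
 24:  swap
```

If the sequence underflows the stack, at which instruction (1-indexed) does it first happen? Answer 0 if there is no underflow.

22

-8   → [-8]
11   → [-8, 11]
drop → [-8]
3    → [-8, 3]
+    → [-5]
drop → []
10   → [10]
-4   → [10, -4]
swap → [-4, 10]
swap → [10, -4]
dup  → [10, -4, -4]
swap → [10, -4, -4]
drop → [10, -4]
-2   → [10, -4, -2]
*    → [10, 8]
-    → [2]
-1   → [2, -1]
drop → [2]
drop → []
3    → [3]
35   → [3, 35]
rot  — needs 3 operands, stack has 2 → underflow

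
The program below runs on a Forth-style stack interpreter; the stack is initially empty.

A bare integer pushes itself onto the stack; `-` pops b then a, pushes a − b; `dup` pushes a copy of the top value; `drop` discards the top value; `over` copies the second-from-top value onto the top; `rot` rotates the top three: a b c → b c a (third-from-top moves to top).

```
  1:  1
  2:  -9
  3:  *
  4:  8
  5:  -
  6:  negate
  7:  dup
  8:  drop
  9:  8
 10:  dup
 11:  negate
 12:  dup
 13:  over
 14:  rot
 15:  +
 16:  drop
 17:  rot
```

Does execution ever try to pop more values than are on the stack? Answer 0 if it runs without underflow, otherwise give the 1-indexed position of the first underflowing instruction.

1      -> 1
-9     -> 1 -9
*      -> -9
8      -> -9 8
-      -> -17
negate -> 17
dup    -> 17 17
drop   -> 17
8      -> 17 8
dup    -> 17 8 8
negate -> 17 8 -8
dup    -> 17 8 -8 -8
over   -> 17 8 -8 -8 -8
rot    -> 17 8 -8 -8 -8
+      -> 17 8 -8 -16
drop   -> 17 8 -8
rot    -> 8 -8 17

0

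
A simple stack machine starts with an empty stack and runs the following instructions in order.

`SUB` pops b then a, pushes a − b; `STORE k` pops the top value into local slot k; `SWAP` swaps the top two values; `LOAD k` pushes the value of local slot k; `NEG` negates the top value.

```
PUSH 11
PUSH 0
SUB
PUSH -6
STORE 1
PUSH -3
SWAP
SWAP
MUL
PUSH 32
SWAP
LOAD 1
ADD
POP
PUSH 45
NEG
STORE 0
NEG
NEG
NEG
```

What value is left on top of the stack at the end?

PUSH 11 : 11
PUSH 0  : 11 0
SUB     : 11
PUSH -6 : 11 -6
STORE 1 : 11
PUSH -3 : 11 -3
SWAP    : -3 11
SWAP    : 11 -3
MUL     : -33
PUSH 32 : -33 32
SWAP    : 32 -33
LOAD 1  : 32 -33 -6
ADD     : 32 -39
POP     : 32
PUSH 45 : 32 45
NEG     : 32 -45
STORE 0 : 32
NEG     : -32
NEG     : 32
NEG     : -32

-32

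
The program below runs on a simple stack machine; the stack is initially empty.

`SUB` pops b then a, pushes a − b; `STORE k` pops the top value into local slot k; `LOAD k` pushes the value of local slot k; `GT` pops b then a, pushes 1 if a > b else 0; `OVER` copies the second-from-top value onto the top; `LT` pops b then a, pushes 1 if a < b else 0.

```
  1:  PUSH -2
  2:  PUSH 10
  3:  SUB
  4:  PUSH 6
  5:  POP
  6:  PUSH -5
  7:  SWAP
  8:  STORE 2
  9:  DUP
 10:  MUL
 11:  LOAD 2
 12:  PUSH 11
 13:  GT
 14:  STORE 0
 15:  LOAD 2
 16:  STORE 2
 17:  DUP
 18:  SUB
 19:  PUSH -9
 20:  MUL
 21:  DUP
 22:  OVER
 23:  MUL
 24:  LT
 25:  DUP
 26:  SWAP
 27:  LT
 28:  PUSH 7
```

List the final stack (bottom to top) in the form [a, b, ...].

[0, 7]

PUSH -2 : [-2]
PUSH 10 : [-2, 10]
SUB     : [-12]
PUSH 6  : [-12, 6]
POP     : [-12]
PUSH -5 : [-12, -5]
SWAP    : [-5, -12]
STORE 2 : [-5]
DUP     : [-5, -5]
MUL     : [25]
LOAD 2  : [25, -12]
PUSH 11 : [25, -12, 11]
GT      : [25, 0]
STORE 0 : [25]
LOAD 2  : [25, -12]
STORE 2 : [25]
DUP     : [25, 25]
SUB     : [0]
PUSH -9 : [0, -9]
MUL     : [0]
DUP     : [0, 0]
OVER    : [0, 0, 0]
MUL     : [0, 0]
LT      : [0]
DUP     : [0, 0]
SWAP    : [0, 0]
LT      : [0]
PUSH 7  : [0, 7]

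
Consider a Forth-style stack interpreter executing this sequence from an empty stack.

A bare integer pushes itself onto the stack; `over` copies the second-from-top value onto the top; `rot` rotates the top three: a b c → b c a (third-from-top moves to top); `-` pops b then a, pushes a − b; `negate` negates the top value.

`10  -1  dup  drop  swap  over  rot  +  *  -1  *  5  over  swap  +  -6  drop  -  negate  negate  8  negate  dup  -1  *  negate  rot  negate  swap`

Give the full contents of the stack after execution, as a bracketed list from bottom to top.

10     : [10]
-1     : [10, -1]
dup    : [10, -1, -1]
drop   : [10, -1]
swap   : [-1, 10]
over   : [-1, 10, -1]
rot    : [10, -1, -1]
+      : [10, -2]
*      : [-20]
-1     : [-20, -1]
*      : [20]
5      : [20, 5]
over   : [20, 5, 20]
swap   : [20, 20, 5]
+      : [20, 25]
-6     : [20, 25, -6]
drop   : [20, 25]
-      : [-5]
negate : [5]
negate : [-5]
8      : [-5, 8]
negate : [-5, -8]
dup    : [-5, -8, -8]
-1     : [-5, -8, -8, -1]
*      : [-5, -8, 8]
negate : [-5, -8, -8]
rot    : [-8, -8, -5]
negate : [-8, -8, 5]
swap   : [-8, 5, -8]

[-8, 5, -8]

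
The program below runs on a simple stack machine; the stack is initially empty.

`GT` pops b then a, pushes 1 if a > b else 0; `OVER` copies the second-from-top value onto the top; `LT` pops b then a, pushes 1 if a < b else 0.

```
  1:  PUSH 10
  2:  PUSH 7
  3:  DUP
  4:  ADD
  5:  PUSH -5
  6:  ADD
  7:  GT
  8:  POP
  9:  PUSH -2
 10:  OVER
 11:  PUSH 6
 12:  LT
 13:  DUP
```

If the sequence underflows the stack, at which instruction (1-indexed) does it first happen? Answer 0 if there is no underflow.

10

PUSH 10 → [10]
PUSH 7  → [10, 7]
DUP     → [10, 7, 7]
ADD     → [10, 14]
PUSH -5 → [10, 14, -5]
ADD     → [10, 9]
GT      → [1]
POP     → []
PUSH -2 → [-2]
OVER  — needs 2 operands, stack has 1 → underflow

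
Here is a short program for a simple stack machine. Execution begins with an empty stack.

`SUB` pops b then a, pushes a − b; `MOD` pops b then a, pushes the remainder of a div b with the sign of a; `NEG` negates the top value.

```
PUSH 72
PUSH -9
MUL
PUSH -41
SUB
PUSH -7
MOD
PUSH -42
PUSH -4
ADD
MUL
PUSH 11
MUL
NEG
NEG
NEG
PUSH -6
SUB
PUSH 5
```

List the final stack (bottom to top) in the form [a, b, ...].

PUSH 72  → 72
PUSH -9  → 72 -9
MUL      → -648
PUSH -41 → -648 -41
SUB      → -607
PUSH -7  → -607 -7
MOD      → -5
PUSH -42 → -5 -42
PUSH -4  → -5 -42 -4
ADD      → -5 -46
MUL      → 230
PUSH 11  → 230 11
MUL      → 2530
NEG      → -2530
NEG      → 2530
NEG      → -2530
PUSH -6  → -2530 -6
SUB      → -2524
PUSH 5   → -2524 5

[-2524, 5]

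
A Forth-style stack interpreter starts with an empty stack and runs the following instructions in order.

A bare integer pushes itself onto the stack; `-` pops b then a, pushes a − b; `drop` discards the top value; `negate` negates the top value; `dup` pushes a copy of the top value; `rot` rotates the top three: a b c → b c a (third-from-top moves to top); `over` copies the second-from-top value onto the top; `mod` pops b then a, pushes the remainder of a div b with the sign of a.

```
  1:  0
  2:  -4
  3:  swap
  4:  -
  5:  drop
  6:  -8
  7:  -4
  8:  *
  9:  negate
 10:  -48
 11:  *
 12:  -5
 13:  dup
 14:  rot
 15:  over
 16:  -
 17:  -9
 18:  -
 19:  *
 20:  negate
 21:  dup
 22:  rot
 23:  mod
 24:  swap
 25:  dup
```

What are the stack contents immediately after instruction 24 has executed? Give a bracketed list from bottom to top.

[0, 7750]

0      -> 0
-4     -> 0 -4
swap   -> -4 0
-      -> -4
drop   -> (empty)
-8     -> -8
-4     -> -8 -4
*      -> 32
negate -> -32
-48    -> -32 -48
*      -> 1536
-5     -> 1536 -5
dup    -> 1536 -5 -5
rot    -> -5 -5 1536
over   -> -5 -5 1536 -5
-      -> -5 -5 1541
-9     -> -5 -5 1541 -9
-      -> -5 -5 1550
*      -> -5 -7750
negate -> -5 7750
dup    -> -5 7750 7750
rot    -> 7750 7750 -5
mod    -> 7750 0
swap   -> 0 7750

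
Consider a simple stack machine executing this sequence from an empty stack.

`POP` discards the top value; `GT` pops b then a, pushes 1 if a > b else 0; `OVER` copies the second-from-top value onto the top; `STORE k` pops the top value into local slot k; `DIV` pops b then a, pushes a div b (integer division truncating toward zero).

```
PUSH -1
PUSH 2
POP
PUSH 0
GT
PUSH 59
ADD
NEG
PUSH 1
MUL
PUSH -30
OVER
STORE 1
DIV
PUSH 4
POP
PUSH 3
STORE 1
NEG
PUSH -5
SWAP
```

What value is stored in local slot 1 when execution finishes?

3

PUSH -1  : [-1]
PUSH 2   : [-1, 2]
POP      : [-1]
PUSH 0   : [-1, 0]
GT       : [0]
PUSH 59  : [0, 59]
ADD      : [59]
NEG      : [-59]
PUSH 1   : [-59, 1]
MUL      : [-59]
PUSH -30 : [-59, -30]
OVER     : [-59, -30, -59]
STORE 1  : [-59, -30]
DIV      : [1]
PUSH 4   : [1, 4]
POP      : [1]
PUSH 3   : [1, 3]
STORE 1  : [1]
NEG      : [-1]
PUSH -5  : [-1, -5]
SWAP     : [-5, -1]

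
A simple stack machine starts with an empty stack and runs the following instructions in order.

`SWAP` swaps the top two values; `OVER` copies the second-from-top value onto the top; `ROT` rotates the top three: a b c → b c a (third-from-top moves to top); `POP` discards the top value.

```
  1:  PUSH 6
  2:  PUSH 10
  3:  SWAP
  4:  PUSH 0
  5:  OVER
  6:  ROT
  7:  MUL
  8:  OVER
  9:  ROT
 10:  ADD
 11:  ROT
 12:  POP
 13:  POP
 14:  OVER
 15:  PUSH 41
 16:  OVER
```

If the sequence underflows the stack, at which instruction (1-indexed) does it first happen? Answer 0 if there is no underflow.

14

PUSH 6  : 6
PUSH 10 : 6 10
SWAP    : 10 6
PUSH 0  : 10 6 0
OVER    : 10 6 0 6
ROT     : 10 0 6 6
MUL     : 10 0 36
OVER    : 10 0 36 0
ROT     : 10 36 0 0
ADD     : 10 36 0
ROT     : 36 0 10
POP     : 36 0
POP     : 36
OVER  — needs 2 operands, stack has 1 → underflow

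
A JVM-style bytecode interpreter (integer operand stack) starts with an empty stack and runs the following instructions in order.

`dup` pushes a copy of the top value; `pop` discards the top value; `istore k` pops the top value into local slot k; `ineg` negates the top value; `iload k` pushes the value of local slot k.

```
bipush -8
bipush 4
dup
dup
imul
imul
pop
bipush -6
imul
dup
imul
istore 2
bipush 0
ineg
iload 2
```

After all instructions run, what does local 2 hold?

2304

bipush -8 -> [-8]
bipush 4  -> [-8, 4]
dup       -> [-8, 4, 4]
dup       -> [-8, 4, 4, 4]
imul      -> [-8, 4, 16]
imul      -> [-8, 64]
pop       -> [-8]
bipush -6 -> [-8, -6]
imul      -> [48]
dup       -> [48, 48]
imul      -> [2304]
istore 2  -> []
bipush 0  -> [0]
ineg      -> [0]
iload 2   -> [0, 2304]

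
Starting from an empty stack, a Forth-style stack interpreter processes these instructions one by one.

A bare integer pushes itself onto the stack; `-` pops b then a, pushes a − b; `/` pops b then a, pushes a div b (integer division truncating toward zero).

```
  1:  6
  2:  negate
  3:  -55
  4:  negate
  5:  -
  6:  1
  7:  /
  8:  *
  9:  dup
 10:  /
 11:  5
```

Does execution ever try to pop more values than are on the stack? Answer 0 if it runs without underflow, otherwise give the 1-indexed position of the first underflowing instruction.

6       [6]
negate  [-6]
-55     [-6, -55]
negate  [-6, 55]
-       [-61]
1       [-61, 1]
/       [-61]
*  — needs 2 operands, stack has 1 → underflow

8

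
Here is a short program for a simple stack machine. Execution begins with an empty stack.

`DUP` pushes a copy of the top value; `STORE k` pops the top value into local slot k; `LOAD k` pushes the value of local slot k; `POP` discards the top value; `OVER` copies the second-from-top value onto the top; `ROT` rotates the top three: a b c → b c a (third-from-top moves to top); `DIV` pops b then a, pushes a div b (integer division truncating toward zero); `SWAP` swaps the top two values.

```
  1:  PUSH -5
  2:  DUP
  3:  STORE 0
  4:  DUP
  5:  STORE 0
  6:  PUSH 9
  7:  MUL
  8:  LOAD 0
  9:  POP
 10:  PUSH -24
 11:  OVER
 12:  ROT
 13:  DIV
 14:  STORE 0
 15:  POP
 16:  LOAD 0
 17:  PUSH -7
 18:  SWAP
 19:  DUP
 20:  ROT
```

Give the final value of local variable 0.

1

PUSH -5  → [-5]
DUP      → [-5, -5]
STORE 0  → [-5]
DUP      → [-5, -5]
STORE 0  → [-5]
PUSH 9   → [-5, 9]
MUL      → [-45]
LOAD 0   → [-45, -5]
POP      → [-45]
PUSH -24 → [-45, -24]
OVER     → [-45, -24, -45]
ROT      → [-24, -45, -45]
DIV      → [-24, 1]
STORE 0  → [-24]
POP      → []
LOAD 0   → [1]
PUSH -7  → [1, -7]
SWAP     → [-7, 1]
DUP      → [-7, 1, 1]
ROT      → [1, 1, -7]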